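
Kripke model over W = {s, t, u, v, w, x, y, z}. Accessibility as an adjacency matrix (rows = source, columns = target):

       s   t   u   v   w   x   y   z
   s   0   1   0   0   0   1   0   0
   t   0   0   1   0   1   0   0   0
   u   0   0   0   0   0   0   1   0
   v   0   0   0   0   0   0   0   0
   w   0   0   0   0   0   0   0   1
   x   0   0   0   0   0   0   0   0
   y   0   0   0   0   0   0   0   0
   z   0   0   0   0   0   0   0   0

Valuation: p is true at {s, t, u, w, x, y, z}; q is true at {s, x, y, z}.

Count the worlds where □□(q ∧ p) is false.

s: successors {t, x}; □(q ∧ p) there: t:F, x:T. ✗
t: successors {u, w}; □(q ∧ p) there: u:T, w:T. ✓
u: successors {y}; □(q ∧ p) there: y:T. ✓
v: no successors, so □□(q ∧ p) holds vacuously. ✓
w: successors {z}; □(q ∧ p) there: z:T. ✓
x: no successors, so □□(q ∧ p) holds vacuously. ✓
y: no successors, so □□(q ∧ p) holds vacuously. ✓
z: no successors, so □□(q ∧ p) holds vacuously. ✓
Satisfying worlds: {t, u, v, w, x, y, z}.
So □□(q ∧ p) fails at the other 1 world.

1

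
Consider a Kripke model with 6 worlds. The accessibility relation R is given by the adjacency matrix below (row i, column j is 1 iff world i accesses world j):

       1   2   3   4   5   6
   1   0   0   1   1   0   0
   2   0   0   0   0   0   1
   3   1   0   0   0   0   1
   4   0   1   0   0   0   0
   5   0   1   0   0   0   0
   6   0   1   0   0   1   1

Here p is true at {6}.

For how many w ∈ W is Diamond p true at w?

1: successors {3, 4}; p there: 3:F, 4:F. ✗
2: successors {6}; p there: 6:T. ✓
3: successors {1, 6}; p there: 1:F, 6:T. ✓
4: successors {2}; p there: 2:F. ✗
5: successors {2}; p there: 2:F. ✗
6: successors {2, 5, 6}; p there: 2:F, 5:F, 6:T. ✓
Satisfying worlds: {2, 3, 6}.

3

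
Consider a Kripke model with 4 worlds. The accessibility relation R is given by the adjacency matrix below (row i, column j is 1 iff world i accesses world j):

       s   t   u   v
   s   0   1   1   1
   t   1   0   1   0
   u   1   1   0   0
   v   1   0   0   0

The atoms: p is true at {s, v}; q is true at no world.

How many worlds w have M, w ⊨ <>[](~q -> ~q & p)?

s: successors {t, u, v}; [](~q -> ~q & p) there: t:F, u:F, v:T. ✓
t: successors {s, u}; [](~q -> ~q & p) there: s:F, u:F. ✗
u: successors {s, t}; [](~q -> ~q & p) there: s:F, t:F. ✗
v: successors {s}; [](~q -> ~q & p) there: s:F. ✗
Satisfying worlds: {s}.

1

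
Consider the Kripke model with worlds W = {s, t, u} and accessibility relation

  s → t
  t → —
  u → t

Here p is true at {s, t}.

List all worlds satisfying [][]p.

s: successors {t}; []p there: t:T. ✓
t: no successors, so [][]p holds vacuously. ✓
u: successors {t}; []p there: t:T. ✓

{s, t, u}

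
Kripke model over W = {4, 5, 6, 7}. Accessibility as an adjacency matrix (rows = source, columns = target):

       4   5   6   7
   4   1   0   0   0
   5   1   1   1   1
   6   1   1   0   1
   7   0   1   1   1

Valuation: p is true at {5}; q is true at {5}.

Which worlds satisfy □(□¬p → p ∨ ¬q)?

4: successors {4}; □¬p → p ∨ ¬q there: 4:T. ✓
5: successors {4, 5, 6, 7}; □¬p → p ∨ ¬q there: 4:T, 5:T, 6:T, 7:T. ✓
6: successors {4, 5, 7}; □¬p → p ∨ ¬q there: 4:T, 5:T, 7:T. ✓
7: successors {5, 6, 7}; □¬p → p ∨ ¬q there: 5:T, 6:T, 7:T. ✓

{4, 5, 6, 7}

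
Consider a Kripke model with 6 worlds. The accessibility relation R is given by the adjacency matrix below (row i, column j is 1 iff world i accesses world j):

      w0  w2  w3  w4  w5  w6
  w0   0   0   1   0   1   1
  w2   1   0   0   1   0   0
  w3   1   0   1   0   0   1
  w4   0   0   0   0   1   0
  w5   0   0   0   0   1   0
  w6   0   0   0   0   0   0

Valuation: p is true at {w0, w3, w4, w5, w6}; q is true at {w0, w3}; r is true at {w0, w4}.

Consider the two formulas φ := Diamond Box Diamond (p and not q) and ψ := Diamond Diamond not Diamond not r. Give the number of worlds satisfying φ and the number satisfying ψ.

For Diamond Box Diamond (p and not q):
w0: successors {w3, w5, w6}; Box Diamond (p and not q) there: w3:F, w5:T, w6:T. ✓
w2: successors {w0, w4}; Box Diamond (p and not q) there: w0:F, w4:T. ✓
w3: successors {w0, w3, w6}; Box Diamond (p and not q) there: w0:F, w3:F, w6:T. ✓
w4: successors {w5}; Box Diamond (p and not q) there: w5:T. ✓
w5: successors {w5}; Box Diamond (p and not q) there: w5:T. ✓
w6: no successors, so Diamond Box Diamond (p and not q) fails. ✗
— 5 worlds.
For Diamond Diamond not Diamond not r:
w0: successors {w3, w5, w6}; Diamond not Diamond not r there: w3:T, w5:F, w6:F. ✓
w2: successors {w0, w4}; Diamond not Diamond not r there: w0:T, w4:F. ✓
w3: successors {w0, w3, w6}; Diamond not Diamond not r there: w0:T, w3:T, w6:F. ✓
w4: successors {w5}; Diamond not Diamond not r there: w5:F. ✗
w5: successors {w5}; Diamond not Diamond not r there: w5:F. ✗
w6: no successors, so Diamond Diamond not Diamond not r fails. ✗
— 3 worlds.

5 and 3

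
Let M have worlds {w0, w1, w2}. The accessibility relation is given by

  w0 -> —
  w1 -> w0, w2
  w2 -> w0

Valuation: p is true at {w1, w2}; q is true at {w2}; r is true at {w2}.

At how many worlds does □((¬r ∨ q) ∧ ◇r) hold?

w0: no successors, so □((¬r ∨ q) ∧ ◇r) holds vacuously. ✓
w1: successors {w0, w2}; (¬r ∨ q) ∧ ◇r there: w0:F, w2:F. ✗
w2: successors {w0}; (¬r ∨ q) ∧ ◇r there: w0:F. ✗
Satisfying worlds: {w0}.

1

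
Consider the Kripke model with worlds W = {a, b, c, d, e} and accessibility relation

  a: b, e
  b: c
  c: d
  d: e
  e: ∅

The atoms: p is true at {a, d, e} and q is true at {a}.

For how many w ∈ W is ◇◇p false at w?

a: successors {b, e}; ◇p there: b:F, e:F. ✗
b: successors {c}; ◇p there: c:T. ✓
c: successors {d}; ◇p there: d:T. ✓
d: successors {e}; ◇p there: e:F. ✗
e: no successors, so ◇◇p fails. ✗
Satisfying worlds: {b, c}.
So ◇◇p fails at the other 3 worlds.

3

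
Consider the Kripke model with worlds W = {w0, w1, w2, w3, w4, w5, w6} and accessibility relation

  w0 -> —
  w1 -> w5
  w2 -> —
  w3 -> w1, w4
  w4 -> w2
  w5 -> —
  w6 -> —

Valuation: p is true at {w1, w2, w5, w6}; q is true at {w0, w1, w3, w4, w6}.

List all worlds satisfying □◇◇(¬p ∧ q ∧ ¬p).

{w0, w2, w5, w6}

w0: no successors, so □◇◇(¬p ∧ q ∧ ¬p) holds vacuously. ✓
w1: successors {w5}; ◇◇(¬p ∧ q ∧ ¬p) there: w5:F. ✗
w2: no successors, so □◇◇(¬p ∧ q ∧ ¬p) holds vacuously. ✓
w3: successors {w1, w4}; ◇◇(¬p ∧ q ∧ ¬p) there: w1:F, w4:F. ✗
w4: successors {w2}; ◇◇(¬p ∧ q ∧ ¬p) there: w2:F. ✗
w5: no successors, so □◇◇(¬p ∧ q ∧ ¬p) holds vacuously. ✓
w6: no successors, so □◇◇(¬p ∧ q ∧ ¬p) holds vacuously. ✓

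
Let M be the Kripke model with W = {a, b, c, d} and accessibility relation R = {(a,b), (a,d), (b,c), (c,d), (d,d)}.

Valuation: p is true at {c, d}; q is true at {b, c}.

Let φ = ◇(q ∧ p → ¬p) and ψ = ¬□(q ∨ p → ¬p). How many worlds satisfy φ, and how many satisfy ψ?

3 and 4

For ◇(q ∧ p → ¬p):
a: successors {b, d}; q ∧ p → ¬p there: b:T, d:T. ✓
b: successors {c}; q ∧ p → ¬p there: c:F. ✗
c: successors {d}; q ∧ p → ¬p there: d:T. ✓
d: successors {d}; q ∧ p → ¬p there: d:T. ✓
— 3 worlds.
For ¬□(q ∨ p → ¬p):
a: □(q ∨ p → ¬p) is F. ✓
b: □(q ∨ p → ¬p) is F. ✓
c: □(q ∨ p → ¬p) is F. ✓
d: □(q ∨ p → ¬p) is F. ✓
— 4 worlds.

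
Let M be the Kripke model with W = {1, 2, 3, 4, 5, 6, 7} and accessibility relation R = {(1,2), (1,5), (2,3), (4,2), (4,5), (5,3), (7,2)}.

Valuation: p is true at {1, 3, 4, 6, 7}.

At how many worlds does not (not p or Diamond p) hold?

5

1: not p or Diamond p is F. ✓
2: not p or Diamond p is T. ✗
3: not p or Diamond p is F. ✓
4: not p or Diamond p is F. ✓
5: not p or Diamond p is T. ✗
6: not p or Diamond p is F. ✓
7: not p or Diamond p is F. ✓
Satisfying worlds: {1, 3, 4, 6, 7}.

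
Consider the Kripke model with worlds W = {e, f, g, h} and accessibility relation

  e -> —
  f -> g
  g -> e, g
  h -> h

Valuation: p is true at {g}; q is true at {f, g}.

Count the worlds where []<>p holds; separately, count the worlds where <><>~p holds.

For []<>p:
e: no successors, so []<>p holds vacuously. ✓
f: successors {g}; <>p there: g:T. ✓
g: successors {e, g}; <>p there: e:F, g:T. ✗
h: successors {h}; <>p there: h:F. ✗
— 2 worlds.
For <><>~p:
e: no successors, so <><>~p fails. ✗
f: successors {g}; <>~p there: g:T. ✓
g: successors {e, g}; <>~p there: e:F, g:T. ✓
h: successors {h}; <>~p there: h:T. ✓
— 3 worlds.

2 and 3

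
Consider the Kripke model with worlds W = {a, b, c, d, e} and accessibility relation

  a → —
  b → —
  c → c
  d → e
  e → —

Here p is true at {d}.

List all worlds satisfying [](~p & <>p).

{a, b, e}

a: no successors, so [](~p & <>p) holds vacuously. ✓
b: no successors, so [](~p & <>p) holds vacuously. ✓
c: successors {c}; ~p & <>p there: c:F. ✗
d: successors {e}; ~p & <>p there: e:F. ✗
e: no successors, so [](~p & <>p) holds vacuously. ✓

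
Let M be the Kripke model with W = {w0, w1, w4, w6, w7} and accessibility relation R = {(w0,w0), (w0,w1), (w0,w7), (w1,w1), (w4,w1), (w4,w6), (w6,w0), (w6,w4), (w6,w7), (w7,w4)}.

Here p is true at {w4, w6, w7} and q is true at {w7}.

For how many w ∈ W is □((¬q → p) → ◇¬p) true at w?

3

w0: successors {w0, w1, w7}; (¬q → p) → ◇¬p there: w0:T, w1:T, w7:F. ✗
w1: successors {w1}; (¬q → p) → ◇¬p there: w1:T. ✓
w4: successors {w1, w6}; (¬q → p) → ◇¬p there: w1:T, w6:T. ✓
w6: successors {w0, w4, w7}; (¬q → p) → ◇¬p there: w0:T, w4:T, w7:F. ✗
w7: successors {w4}; (¬q → p) → ◇¬p there: w4:T. ✓
Satisfying worlds: {w1, w4, w7}.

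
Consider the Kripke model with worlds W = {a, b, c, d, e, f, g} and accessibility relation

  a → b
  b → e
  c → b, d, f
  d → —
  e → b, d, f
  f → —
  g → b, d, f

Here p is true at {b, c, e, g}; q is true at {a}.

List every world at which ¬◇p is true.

a: ◇p is T. ✗
b: ◇p is T. ✗
c: ◇p is T. ✗
d: ◇p is F. ✓
e: ◇p is T. ✗
f: ◇p is F. ✓
g: ◇p is T. ✗

{d, f}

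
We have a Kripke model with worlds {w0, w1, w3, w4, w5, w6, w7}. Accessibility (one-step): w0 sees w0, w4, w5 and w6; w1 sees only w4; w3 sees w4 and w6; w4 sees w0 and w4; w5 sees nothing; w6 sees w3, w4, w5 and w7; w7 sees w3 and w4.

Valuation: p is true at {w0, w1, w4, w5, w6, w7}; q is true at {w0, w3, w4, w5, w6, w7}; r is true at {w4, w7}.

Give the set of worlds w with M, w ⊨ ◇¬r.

{w0, w3, w4, w6, w7}

w0: successors {w0, w4, w5, w6}; ¬r there: w0:T, w4:F, w5:T, w6:T. ✓
w1: successors {w4}; ¬r there: w4:F. ✗
w3: successors {w4, w6}; ¬r there: w4:F, w6:T. ✓
w4: successors {w0, w4}; ¬r there: w0:T, w4:F. ✓
w5: no successors, so ◇¬r fails. ✗
w6: successors {w3, w4, w5, w7}; ¬r there: w3:T, w4:F, w5:T, w7:F. ✓
w7: successors {w3, w4}; ¬r there: w3:T, w4:F. ✓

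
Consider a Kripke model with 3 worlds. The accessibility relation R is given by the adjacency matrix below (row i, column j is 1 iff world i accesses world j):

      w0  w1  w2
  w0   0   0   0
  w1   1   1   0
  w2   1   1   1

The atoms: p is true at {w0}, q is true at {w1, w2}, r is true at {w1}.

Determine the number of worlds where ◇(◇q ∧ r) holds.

2

w0: no successors, so ◇(◇q ∧ r) fails. ✗
w1: successors {w0, w1}; ◇q ∧ r there: w0:F, w1:T. ✓
w2: successors {w0, w1, w2}; ◇q ∧ r there: w0:F, w1:T, w2:F. ✓
Satisfying worlds: {w1, w2}.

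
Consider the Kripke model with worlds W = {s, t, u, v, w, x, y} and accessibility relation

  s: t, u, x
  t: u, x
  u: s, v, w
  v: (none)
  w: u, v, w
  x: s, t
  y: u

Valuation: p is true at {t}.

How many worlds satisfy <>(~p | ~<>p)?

6

s: successors {t, u, x}; ~p | ~<>p there: t:T, u:T, x:T. ✓
t: successors {u, x}; ~p | ~<>p there: u:T, x:T. ✓
u: successors {s, v, w}; ~p | ~<>p there: s:T, v:T, w:T. ✓
v: no successors, so <>(~p | ~<>p) fails. ✗
w: successors {u, v, w}; ~p | ~<>p there: u:T, v:T, w:T. ✓
x: successors {s, t}; ~p | ~<>p there: s:T, t:T. ✓
y: successors {u}; ~p | ~<>p there: u:T. ✓
Satisfying worlds: {s, t, u, w, x, y}.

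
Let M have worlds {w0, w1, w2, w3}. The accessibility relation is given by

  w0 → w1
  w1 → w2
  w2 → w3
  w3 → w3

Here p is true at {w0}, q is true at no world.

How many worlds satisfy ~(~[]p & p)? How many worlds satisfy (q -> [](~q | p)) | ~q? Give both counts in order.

3 and 4

For ~(~[]p & p):
w0: ~[]p & p is T. ✗
w1: ~[]p & p is F. ✓
w2: ~[]p & p is F. ✓
w3: ~[]p & p is F. ✓
— 3 worlds.
For (q -> [](~q | p)) | ~q:
w0: q -> [](~q | p) is T, ~q is T. ✓
w1: q -> [](~q | p) is T, ~q is T. ✓
w2: q -> [](~q | p) is T, ~q is T. ✓
w3: q -> [](~q | p) is T, ~q is T. ✓
— 4 worlds.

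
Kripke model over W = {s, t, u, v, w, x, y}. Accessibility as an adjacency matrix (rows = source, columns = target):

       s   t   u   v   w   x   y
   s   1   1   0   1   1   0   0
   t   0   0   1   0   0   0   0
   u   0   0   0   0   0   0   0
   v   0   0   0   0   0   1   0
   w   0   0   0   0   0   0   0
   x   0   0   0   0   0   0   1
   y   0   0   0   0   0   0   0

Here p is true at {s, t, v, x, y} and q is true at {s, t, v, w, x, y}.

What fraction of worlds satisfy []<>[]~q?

s: successors {s, t, v, w}; <>[]~q there: s:T, t:T, v:F, w:F. ✗
t: successors {u}; <>[]~q there: u:F. ✗
u: no successors, so []<>[]~q holds vacuously. ✓
v: successors {x}; <>[]~q there: x:T. ✓
w: no successors, so []<>[]~q holds vacuously. ✓
x: successors {y}; <>[]~q there: y:F. ✗
y: no successors, so []<>[]~q holds vacuously. ✓
That's 4 of 7 worlds, so 4/7.

4/7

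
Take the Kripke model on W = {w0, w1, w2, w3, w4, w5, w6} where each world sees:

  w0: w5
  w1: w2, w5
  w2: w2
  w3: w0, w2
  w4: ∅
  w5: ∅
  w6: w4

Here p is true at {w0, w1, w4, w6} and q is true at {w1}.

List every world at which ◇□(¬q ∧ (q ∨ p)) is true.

{w0, w1, w6}

w0: successors {w5}; □(¬q ∧ (q ∨ p)) there: w5:T. ✓
w1: successors {w2, w5}; □(¬q ∧ (q ∨ p)) there: w2:F, w5:T. ✓
w2: successors {w2}; □(¬q ∧ (q ∨ p)) there: w2:F. ✗
w3: successors {w0, w2}; □(¬q ∧ (q ∨ p)) there: w0:F, w2:F. ✗
w4: no successors, so ◇□(¬q ∧ (q ∨ p)) fails. ✗
w5: no successors, so ◇□(¬q ∧ (q ∨ p)) fails. ✗
w6: successors {w4}; □(¬q ∧ (q ∨ p)) there: w4:T. ✓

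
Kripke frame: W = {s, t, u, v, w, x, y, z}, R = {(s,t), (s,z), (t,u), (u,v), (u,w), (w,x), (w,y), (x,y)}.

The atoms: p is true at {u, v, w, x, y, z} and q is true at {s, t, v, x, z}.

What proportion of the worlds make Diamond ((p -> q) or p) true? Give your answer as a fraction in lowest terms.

s: successors {t, z}; (p -> q) or p there: t:T, z:T. ✓
t: successors {u}; (p -> q) or p there: u:T. ✓
u: successors {v, w}; (p -> q) or p there: v:T, w:T. ✓
v: no successors, so Diamond ((p -> q) or p) fails. ✗
w: successors {x, y}; (p -> q) or p there: x:T, y:T. ✓
x: successors {y}; (p -> q) or p there: y:T. ✓
y: no successors, so Diamond ((p -> q) or p) fails. ✗
z: no successors, so Diamond ((p -> q) or p) fails. ✗
That's 5 of 8 worlds, so 5/8.

5/8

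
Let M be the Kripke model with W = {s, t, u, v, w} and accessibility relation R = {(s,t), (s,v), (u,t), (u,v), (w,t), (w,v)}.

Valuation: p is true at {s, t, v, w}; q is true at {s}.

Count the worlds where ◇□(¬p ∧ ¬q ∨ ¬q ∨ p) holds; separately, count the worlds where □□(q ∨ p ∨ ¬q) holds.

For ◇□(¬p ∧ ¬q ∨ ¬q ∨ p):
s: successors {t, v}; □(¬p ∧ ¬q ∨ ¬q ∨ p) there: t:T, v:T. ✓
t: no successors, so ◇□(¬p ∧ ¬q ∨ ¬q ∨ p) fails. ✗
u: successors {t, v}; □(¬p ∧ ¬q ∨ ¬q ∨ p) there: t:T, v:T. ✓
v: no successors, so ◇□(¬p ∧ ¬q ∨ ¬q ∨ p) fails. ✗
w: successors {t, v}; □(¬p ∧ ¬q ∨ ¬q ∨ p) there: t:T, v:T. ✓
— 3 worlds.
For □□(q ∨ p ∨ ¬q):
s: successors {t, v}; □(q ∨ p ∨ ¬q) there: t:T, v:T. ✓
t: no successors, so □□(q ∨ p ∨ ¬q) holds vacuously. ✓
u: successors {t, v}; □(q ∨ p ∨ ¬q) there: t:T, v:T. ✓
v: no successors, so □□(q ∨ p ∨ ¬q) holds vacuously. ✓
w: successors {t, v}; □(q ∨ p ∨ ¬q) there: t:T, v:T. ✓
— 5 worlds.

3 and 5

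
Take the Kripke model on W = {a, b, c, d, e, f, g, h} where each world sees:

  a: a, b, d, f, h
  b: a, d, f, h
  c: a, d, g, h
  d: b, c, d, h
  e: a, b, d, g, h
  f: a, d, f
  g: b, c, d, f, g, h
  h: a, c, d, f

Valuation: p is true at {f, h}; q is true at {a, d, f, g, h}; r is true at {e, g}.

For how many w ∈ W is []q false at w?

5

a: successors {a, b, d, f, h}; q there: a:T, b:F, d:T, f:T, h:T. ✗
b: successors {a, d, f, h}; q there: a:T, d:T, f:T, h:T. ✓
c: successors {a, d, g, h}; q there: a:T, d:T, g:T, h:T. ✓
d: successors {b, c, d, h}; q there: b:F, c:F, d:T, h:T. ✗
e: successors {a, b, d, g, h}; q there: a:T, b:F, d:T, g:T, h:T. ✗
f: successors {a, d, f}; q there: a:T, d:T, f:T. ✓
g: successors {b, c, d, f, g, h}; q there: b:F, c:F, d:T, f:T, g:T, h:T. ✗
h: successors {a, c, d, f}; q there: a:T, c:F, d:T, f:T. ✗
Satisfying worlds: {b, c, f}.
So []q fails at the other 5 worlds.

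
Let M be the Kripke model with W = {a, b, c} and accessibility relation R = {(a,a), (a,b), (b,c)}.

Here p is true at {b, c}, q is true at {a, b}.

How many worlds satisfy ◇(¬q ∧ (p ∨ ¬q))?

1

a: successors {a, b}; ¬q ∧ (p ∨ ¬q) there: a:F, b:F. ✗
b: successors {c}; ¬q ∧ (p ∨ ¬q) there: c:T. ✓
c: no successors, so ◇(¬q ∧ (p ∨ ¬q)) fails. ✗
Satisfying worlds: {b}.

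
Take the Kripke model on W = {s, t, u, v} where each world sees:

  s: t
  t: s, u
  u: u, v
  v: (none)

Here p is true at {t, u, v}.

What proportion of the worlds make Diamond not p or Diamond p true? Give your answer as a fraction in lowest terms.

s: Diamond not p is F, Diamond p is T. ✓
t: Diamond not p is T, Diamond p is T. ✓
u: Diamond not p is F, Diamond p is T. ✓
v: Diamond not p is F, Diamond p is F. ✗
That's 3 of 4 worlds, so 3/4.

3/4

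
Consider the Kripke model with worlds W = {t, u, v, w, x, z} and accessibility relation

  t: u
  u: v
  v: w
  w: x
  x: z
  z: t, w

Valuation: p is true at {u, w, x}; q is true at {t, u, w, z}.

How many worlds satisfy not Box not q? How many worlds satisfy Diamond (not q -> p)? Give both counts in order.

For not Box not q:
t: Box not q is F. ✓
u: Box not q is T. ✗
v: Box not q is F. ✓
w: Box not q is T. ✗
x: Box not q is F. ✓
z: Box not q is F. ✓
— 4 worlds.
For Diamond (not q -> p):
t: successors {u}; not q -> p there: u:T. ✓
u: successors {v}; not q -> p there: v:F. ✗
v: successors {w}; not q -> p there: w:T. ✓
w: successors {x}; not q -> p there: x:T. ✓
x: successors {z}; not q -> p there: z:T. ✓
z: successors {t, w}; not q -> p there: t:T, w:T. ✓
— 5 worlds.

4 and 5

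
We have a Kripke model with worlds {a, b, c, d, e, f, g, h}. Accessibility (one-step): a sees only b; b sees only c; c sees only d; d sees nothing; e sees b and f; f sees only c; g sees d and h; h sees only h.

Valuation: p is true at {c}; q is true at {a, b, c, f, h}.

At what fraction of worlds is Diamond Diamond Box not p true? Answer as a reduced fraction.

3/4

a: successors {b}; Diamond Box not p there: b:T. ✓
b: successors {c}; Diamond Box not p there: c:T. ✓
c: successors {d}; Diamond Box not p there: d:F. ✗
d: no successors, so Diamond Diamond Box not p fails. ✗
e: successors {b, f}; Diamond Box not p there: b:T, f:T. ✓
f: successors {c}; Diamond Box not p there: c:T. ✓
g: successors {d, h}; Diamond Box not p there: d:F, h:T. ✓
h: successors {h}; Diamond Box not p there: h:T. ✓
That's 6 of 8 worlds, so 6/8 = 3/4.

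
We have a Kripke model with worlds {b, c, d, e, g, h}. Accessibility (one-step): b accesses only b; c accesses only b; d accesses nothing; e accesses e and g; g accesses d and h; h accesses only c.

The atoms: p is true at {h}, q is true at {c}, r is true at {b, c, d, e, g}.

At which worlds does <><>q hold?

{g}

b: successors {b}; <>q there: b:F. ✗
c: successors {b}; <>q there: b:F. ✗
d: no successors, so <><>q fails. ✗
e: successors {e, g}; <>q there: e:F, g:F. ✗
g: successors {d, h}; <>q there: d:F, h:T. ✓
h: successors {c}; <>q there: c:F. ✗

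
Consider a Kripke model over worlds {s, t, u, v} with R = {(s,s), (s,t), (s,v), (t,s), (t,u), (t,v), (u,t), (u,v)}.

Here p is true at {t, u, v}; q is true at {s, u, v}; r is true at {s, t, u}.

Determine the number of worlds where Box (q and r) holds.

s: successors {s, t, v}; q and r there: s:T, t:F, v:F. ✗
t: successors {s, u, v}; q and r there: s:T, u:T, v:F. ✗
u: successors {t, v}; q and r there: t:F, v:F. ✗
v: no successors, so Box (q and r) holds vacuously. ✓
Satisfying worlds: {v}.

1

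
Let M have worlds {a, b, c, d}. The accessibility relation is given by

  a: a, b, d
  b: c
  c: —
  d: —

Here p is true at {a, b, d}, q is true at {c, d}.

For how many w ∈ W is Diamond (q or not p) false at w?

a: successors {a, b, d}; q or not p there: a:F, b:F, d:T. ✓
b: successors {c}; q or not p there: c:T. ✓
c: no successors, so Diamond (q or not p) fails. ✗
d: no successors, so Diamond (q or not p) fails. ✗
Satisfying worlds: {a, b}.
So Diamond (q or not p) fails at the other 2 worlds.

2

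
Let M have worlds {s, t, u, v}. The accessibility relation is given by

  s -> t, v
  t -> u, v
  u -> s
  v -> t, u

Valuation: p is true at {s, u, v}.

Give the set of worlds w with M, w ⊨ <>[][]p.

s: successors {t, v}; [][]p there: t:F, v:T. ✓
t: successors {u, v}; [][]p there: u:F, v:T. ✓
u: successors {s}; [][]p there: s:F. ✗
v: successors {t, u}; [][]p there: t:F, u:F. ✗

{s, t}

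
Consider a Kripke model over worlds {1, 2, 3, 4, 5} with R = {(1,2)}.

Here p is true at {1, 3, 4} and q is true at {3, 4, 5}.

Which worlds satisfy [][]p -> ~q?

{1, 2}

1: [][]p is T, ~q is T. ✓
2: [][]p is T, ~q is T. ✓
3: [][]p is T, ~q is F. ✗
4: [][]p is T, ~q is F. ✗
5: [][]p is T, ~q is F. ✗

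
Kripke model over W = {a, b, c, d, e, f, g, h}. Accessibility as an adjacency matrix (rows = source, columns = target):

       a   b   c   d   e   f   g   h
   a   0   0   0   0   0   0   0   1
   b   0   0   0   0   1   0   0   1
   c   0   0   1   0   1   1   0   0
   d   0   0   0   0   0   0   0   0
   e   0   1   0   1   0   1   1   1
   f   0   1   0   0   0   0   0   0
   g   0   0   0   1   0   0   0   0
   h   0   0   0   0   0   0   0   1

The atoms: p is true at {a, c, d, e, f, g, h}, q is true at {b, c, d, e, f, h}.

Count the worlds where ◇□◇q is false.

a: successors {h}; □◇q there: h:T. ✓
b: successors {e, h}; □◇q there: e:F, h:T. ✓
c: successors {c, e, f}; □◇q there: c:T, e:F, f:T. ✓
d: no successors, so ◇□◇q fails. ✗
e: successors {b, d, f, g, h}; □◇q there: b:T, d:T, f:T, g:F, h:T. ✓
f: successors {b}; □◇q there: b:T. ✓
g: successors {d}; □◇q there: d:T. ✓
h: successors {h}; □◇q there: h:T. ✓
Satisfying worlds: {a, b, c, e, f, g, h}.
So ◇□◇q fails at the other 1 world.

1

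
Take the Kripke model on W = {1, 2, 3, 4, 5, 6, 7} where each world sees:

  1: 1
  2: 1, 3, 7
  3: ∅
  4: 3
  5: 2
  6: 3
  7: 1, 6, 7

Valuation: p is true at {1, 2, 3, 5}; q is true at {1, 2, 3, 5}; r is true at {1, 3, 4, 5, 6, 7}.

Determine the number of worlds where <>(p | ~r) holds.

6

1: successors {1}; p | ~r there: 1:T. ✓
2: successors {1, 3, 7}; p | ~r there: 1:T, 3:T, 7:F. ✓
3: no successors, so <>(p | ~r) fails. ✗
4: successors {3}; p | ~r there: 3:T. ✓
5: successors {2}; p | ~r there: 2:T. ✓
6: successors {3}; p | ~r there: 3:T. ✓
7: successors {1, 6, 7}; p | ~r there: 1:T, 6:F, 7:F. ✓
Satisfying worlds: {1, 2, 4, 5, 6, 7}.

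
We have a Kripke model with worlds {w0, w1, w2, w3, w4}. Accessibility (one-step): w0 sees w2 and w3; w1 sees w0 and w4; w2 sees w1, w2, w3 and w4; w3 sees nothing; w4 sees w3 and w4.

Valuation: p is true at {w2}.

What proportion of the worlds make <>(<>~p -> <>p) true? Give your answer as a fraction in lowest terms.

w0: successors {w2, w3}; <>~p -> <>p there: w2:T, w3:T. ✓
w1: successors {w0, w4}; <>~p -> <>p there: w0:T, w4:F. ✓
w2: successors {w1, w2, w3, w4}; <>~p -> <>p there: w1:F, w2:T, w3:T, w4:F. ✓
w3: no successors, so <>(<>~p -> <>p) fails. ✗
w4: successors {w3, w4}; <>~p -> <>p there: w3:T, w4:F. ✓
That's 4 of 5 worlds, so 4/5.

4/5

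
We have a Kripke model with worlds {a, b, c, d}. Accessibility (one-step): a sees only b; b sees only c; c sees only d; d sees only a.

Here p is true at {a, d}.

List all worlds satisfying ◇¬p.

{a, b}

a: successors {b}; ¬p there: b:T. ✓
b: successors {c}; ¬p there: c:T. ✓
c: successors {d}; ¬p there: d:F. ✗
d: successors {a}; ¬p there: a:F. ✗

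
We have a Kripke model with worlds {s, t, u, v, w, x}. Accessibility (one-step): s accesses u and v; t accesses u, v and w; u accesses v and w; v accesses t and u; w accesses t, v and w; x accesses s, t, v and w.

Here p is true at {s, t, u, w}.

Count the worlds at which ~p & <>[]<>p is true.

2

s: ~p is F, <>[]<>p is T. ✗
t: ~p is F, <>[]<>p is T. ✗
u: ~p is F, <>[]<>p is T. ✗
v: ~p is T, <>[]<>p is T. ✓
w: ~p is F, <>[]<>p is T. ✗
x: ~p is T, <>[]<>p is T. ✓
Satisfying worlds: {v, x}.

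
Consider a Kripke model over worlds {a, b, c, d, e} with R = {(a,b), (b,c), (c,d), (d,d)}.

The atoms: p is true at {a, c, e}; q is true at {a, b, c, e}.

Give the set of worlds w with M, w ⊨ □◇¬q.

{b, c, d, e}

a: successors {b}; ◇¬q there: b:F. ✗
b: successors {c}; ◇¬q there: c:T. ✓
c: successors {d}; ◇¬q there: d:T. ✓
d: successors {d}; ◇¬q there: d:T. ✓
e: no successors, so □◇¬q holds vacuously. ✓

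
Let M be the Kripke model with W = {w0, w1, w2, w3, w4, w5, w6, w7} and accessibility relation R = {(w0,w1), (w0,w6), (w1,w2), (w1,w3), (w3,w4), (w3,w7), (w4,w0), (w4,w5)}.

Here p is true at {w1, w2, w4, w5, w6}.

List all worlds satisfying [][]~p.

{w2, w5, w6, w7}

w0: successors {w1, w6}; []~p there: w1:F, w6:T. ✗
w1: successors {w2, w3}; []~p there: w2:T, w3:F. ✗
w2: no successors, so [][]~p holds vacuously. ✓
w3: successors {w4, w7}; []~p there: w4:F, w7:T. ✗
w4: successors {w0, w5}; []~p there: w0:F, w5:T. ✗
w5: no successors, so [][]~p holds vacuously. ✓
w6: no successors, so [][]~p holds vacuously. ✓
w7: no successors, so [][]~p holds vacuously. ✓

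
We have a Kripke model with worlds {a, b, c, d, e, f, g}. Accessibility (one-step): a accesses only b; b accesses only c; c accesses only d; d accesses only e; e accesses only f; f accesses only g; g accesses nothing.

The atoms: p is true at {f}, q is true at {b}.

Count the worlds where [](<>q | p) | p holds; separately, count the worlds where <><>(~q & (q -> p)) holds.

3 and 5

For [](<>q | p) | p:
a: [](<>q | p) is F, p is F. ✗
b: [](<>q | p) is F, p is F. ✗
c: [](<>q | p) is F, p is F. ✗
d: [](<>q | p) is F, p is F. ✗
e: [](<>q | p) is T, p is F. ✓
f: [](<>q | p) is F, p is T. ✓
g: [](<>q | p) is T, p is F. ✓
— 3 worlds.
For <><>(~q & (q -> p)):
a: successors {b}; <>(~q & (q -> p)) there: b:T. ✓
b: successors {c}; <>(~q & (q -> p)) there: c:T. ✓
c: successors {d}; <>(~q & (q -> p)) there: d:T. ✓
d: successors {e}; <>(~q & (q -> p)) there: e:T. ✓
e: successors {f}; <>(~q & (q -> p)) there: f:T. ✓
f: successors {g}; <>(~q & (q -> p)) there: g:F. ✗
g: no successors, so <><>(~q & (q -> p)) fails. ✗
— 5 worlds.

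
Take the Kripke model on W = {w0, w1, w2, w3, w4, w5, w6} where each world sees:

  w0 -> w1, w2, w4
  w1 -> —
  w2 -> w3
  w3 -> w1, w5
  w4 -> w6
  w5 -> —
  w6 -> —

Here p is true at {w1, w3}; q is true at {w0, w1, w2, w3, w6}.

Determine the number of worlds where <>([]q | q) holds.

w0: successors {w1, w2, w4}; []q | q there: w1:T, w2:T, w4:T. ✓
w1: no successors, so <>([]q | q) fails. ✗
w2: successors {w3}; []q | q there: w3:T. ✓
w3: successors {w1, w5}; []q | q there: w1:T, w5:T. ✓
w4: successors {w6}; []q | q there: w6:T. ✓
w5: no successors, so <>([]q | q) fails. ✗
w6: no successors, so <>([]q | q) fails. ✗
Satisfying worlds: {w0, w2, w3, w4}.

4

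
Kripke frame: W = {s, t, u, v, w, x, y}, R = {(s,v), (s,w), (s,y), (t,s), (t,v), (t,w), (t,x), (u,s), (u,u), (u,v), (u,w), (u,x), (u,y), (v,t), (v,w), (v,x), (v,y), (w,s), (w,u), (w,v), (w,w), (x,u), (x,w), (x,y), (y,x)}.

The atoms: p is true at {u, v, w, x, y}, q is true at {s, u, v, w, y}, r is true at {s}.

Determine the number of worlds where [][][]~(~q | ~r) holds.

s: successors {v, w, y}; [][]~(~q | ~r) there: v:F, w:F, y:F. ✗
t: successors {s, v, w, x}; [][]~(~q | ~r) there: s:F, v:F, w:F, x:F. ✗
u: successors {s, u, v, w, x, y}; [][]~(~q | ~r) there: s:F, u:F, v:F, w:F, x:F, y:F. ✗
v: successors {t, w, x, y}; [][]~(~q | ~r) there: t:F, w:F, x:F, y:F. ✗
w: successors {s, u, v, w}; [][]~(~q | ~r) there: s:F, u:F, v:F, w:F. ✗
x: successors {u, w, y}; [][]~(~q | ~r) there: u:F, w:F, y:F. ✗
y: successors {x}; [][]~(~q | ~r) there: x:F. ✗
Satisfying worlds: ∅.

0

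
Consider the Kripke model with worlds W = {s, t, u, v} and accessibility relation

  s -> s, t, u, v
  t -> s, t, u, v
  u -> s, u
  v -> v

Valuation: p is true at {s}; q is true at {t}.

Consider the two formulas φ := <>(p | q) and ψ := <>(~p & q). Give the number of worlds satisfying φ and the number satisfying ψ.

For <>(p | q):
s: successors {s, t, u, v}; p | q there: s:T, t:T, u:F, v:F. ✓
t: successors {s, t, u, v}; p | q there: s:T, t:T, u:F, v:F. ✓
u: successors {s, u}; p | q there: s:T, u:F. ✓
v: successors {v}; p | q there: v:F. ✗
— 3 worlds.
For <>(~p & q):
s: successors {s, t, u, v}; ~p & q there: s:F, t:T, u:F, v:F. ✓
t: successors {s, t, u, v}; ~p & q there: s:F, t:T, u:F, v:F. ✓
u: successors {s, u}; ~p & q there: s:F, u:F. ✗
v: successors {v}; ~p & q there: v:F. ✗
— 2 worlds.

3 and 2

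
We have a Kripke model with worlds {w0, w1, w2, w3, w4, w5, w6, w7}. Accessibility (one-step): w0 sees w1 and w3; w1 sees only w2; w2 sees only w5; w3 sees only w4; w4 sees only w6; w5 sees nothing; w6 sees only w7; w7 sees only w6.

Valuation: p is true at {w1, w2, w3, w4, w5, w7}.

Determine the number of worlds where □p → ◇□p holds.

5

w0: □p is T, ◇□p is T. ✓
w1: □p is T, ◇□p is T. ✓
w2: □p is T, ◇□p is T. ✓
w3: □p is T, ◇□p is F. ✗
w4: □p is F, ◇□p is T. ✓
w5: □p is T, ◇□p is F. ✗
w6: □p is T, ◇□p is F. ✗
w7: □p is F, ◇□p is T. ✓
Satisfying worlds: {w0, w1, w2, w4, w7}.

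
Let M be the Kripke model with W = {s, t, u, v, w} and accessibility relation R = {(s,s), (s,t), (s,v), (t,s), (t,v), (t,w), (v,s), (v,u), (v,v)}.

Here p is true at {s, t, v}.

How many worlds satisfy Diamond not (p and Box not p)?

s: successors {s, t, v}; not (p and Box not p) there: s:T, t:T, v:T. ✓
t: successors {s, v, w}; not (p and Box not p) there: s:T, v:T, w:T. ✓
u: no successors, so Diamond not (p and Box not p) fails. ✗
v: successors {s, u, v}; not (p and Box not p) there: s:T, u:T, v:T. ✓
w: no successors, so Diamond not (p and Box not p) fails. ✗
Satisfying worlds: {s, t, v}.

3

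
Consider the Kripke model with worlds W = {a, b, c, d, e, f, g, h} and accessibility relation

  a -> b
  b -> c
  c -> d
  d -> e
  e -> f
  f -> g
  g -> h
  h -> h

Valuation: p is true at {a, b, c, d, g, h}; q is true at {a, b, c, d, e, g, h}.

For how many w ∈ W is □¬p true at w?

2

a: successors {b}; ¬p there: b:F. ✗
b: successors {c}; ¬p there: c:F. ✗
c: successors {d}; ¬p there: d:F. ✗
d: successors {e}; ¬p there: e:T. ✓
e: successors {f}; ¬p there: f:T. ✓
f: successors {g}; ¬p there: g:F. ✗
g: successors {h}; ¬p there: h:F. ✗
h: successors {h}; ¬p there: h:F. ✗
Satisfying worlds: {d, e}.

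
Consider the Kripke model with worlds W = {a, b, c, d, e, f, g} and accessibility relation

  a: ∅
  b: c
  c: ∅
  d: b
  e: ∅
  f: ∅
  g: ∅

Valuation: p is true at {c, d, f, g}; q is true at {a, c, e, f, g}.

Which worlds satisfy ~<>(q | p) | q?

a: ~<>(q | p) is T, q is T. ✓
b: ~<>(q | p) is F, q is F. ✗
c: ~<>(q | p) is T, q is T. ✓
d: ~<>(q | p) is T, q is F. ✓
e: ~<>(q | p) is T, q is T. ✓
f: ~<>(q | p) is T, q is T. ✓
g: ~<>(q | p) is T, q is T. ✓

{a, c, d, e, f, g}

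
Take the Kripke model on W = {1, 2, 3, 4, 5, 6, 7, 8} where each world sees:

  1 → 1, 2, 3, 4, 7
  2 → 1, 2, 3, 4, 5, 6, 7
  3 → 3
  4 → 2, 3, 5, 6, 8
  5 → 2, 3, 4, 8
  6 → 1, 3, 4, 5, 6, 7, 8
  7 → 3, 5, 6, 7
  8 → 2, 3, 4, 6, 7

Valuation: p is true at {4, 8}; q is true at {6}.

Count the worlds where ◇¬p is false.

0

1: successors {1, 2, 3, 4, 7}; ¬p there: 1:T, 2:T, 3:T, 4:F, 7:T. ✓
2: successors {1, 2, 3, 4, 5, 6, 7}; ¬p there: 1:T, 2:T, 3:T, 4:F, 5:T, 6:T, 7:T. ✓
3: successors {3}; ¬p there: 3:T. ✓
4: successors {2, 3, 5, 6, 8}; ¬p there: 2:T, 3:T, 5:T, 6:T, 8:F. ✓
5: successors {2, 3, 4, 8}; ¬p there: 2:T, 3:T, 4:F, 8:F. ✓
6: successors {1, 3, 4, 5, 6, 7, 8}; ¬p there: 1:T, 3:T, 4:F, 5:T, 6:T, 7:T, 8:F. ✓
7: successors {3, 5, 6, 7}; ¬p there: 3:T, 5:T, 6:T, 7:T. ✓
8: successors {2, 3, 4, 6, 7}; ¬p there: 2:T, 3:T, 4:F, 6:T, 7:T. ✓
Satisfying worlds: {1, 2, 3, 4, 5, 6, 7, 8}.
So ◇¬p fails at the other 0 worlds.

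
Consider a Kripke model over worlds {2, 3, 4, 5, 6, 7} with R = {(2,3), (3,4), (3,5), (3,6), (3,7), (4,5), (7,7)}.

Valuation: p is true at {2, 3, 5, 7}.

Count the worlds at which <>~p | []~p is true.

3

2: <>~p is F, []~p is F. ✗
3: <>~p is T, []~p is F. ✓
4: <>~p is F, []~p is F. ✗
5: <>~p is F, []~p is T. ✓
6: <>~p is F, []~p is T. ✓
7: <>~p is F, []~p is F. ✗
Satisfying worlds: {3, 5, 6}.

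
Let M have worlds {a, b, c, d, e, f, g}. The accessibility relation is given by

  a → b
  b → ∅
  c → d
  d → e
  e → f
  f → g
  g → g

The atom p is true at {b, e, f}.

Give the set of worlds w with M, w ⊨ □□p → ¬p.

a: □□p is T, ¬p is T. ✓
b: □□p is T, ¬p is F. ✗
c: □□p is T, ¬p is T. ✓
d: □□p is T, ¬p is T. ✓
e: □□p is F, ¬p is F. ✓
f: □□p is F, ¬p is F. ✓
g: □□p is F, ¬p is T. ✓

{a, c, d, e, f, g}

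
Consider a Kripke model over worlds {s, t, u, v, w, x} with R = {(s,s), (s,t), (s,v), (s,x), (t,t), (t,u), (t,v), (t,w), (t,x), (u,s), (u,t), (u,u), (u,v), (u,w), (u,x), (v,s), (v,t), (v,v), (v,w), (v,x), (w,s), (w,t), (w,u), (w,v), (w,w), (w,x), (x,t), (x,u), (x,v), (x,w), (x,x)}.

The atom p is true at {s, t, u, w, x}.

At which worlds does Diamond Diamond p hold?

{s, t, u, v, w, x}

s: successors {s, t, v, x}; Diamond p there: s:T, t:T, v:T, x:T. ✓
t: successors {t, u, v, w, x}; Diamond p there: t:T, u:T, v:T, w:T, x:T. ✓
u: successors {s, t, u, v, w, x}; Diamond p there: s:T, t:T, u:T, v:T, w:T, x:T. ✓
v: successors {s, t, v, w, x}; Diamond p there: s:T, t:T, v:T, w:T, x:T. ✓
w: successors {s, t, u, v, w, x}; Diamond p there: s:T, t:T, u:T, v:T, w:T, x:T. ✓
x: successors {t, u, v, w, x}; Diamond p there: t:T, u:T, v:T, w:T, x:T. ✓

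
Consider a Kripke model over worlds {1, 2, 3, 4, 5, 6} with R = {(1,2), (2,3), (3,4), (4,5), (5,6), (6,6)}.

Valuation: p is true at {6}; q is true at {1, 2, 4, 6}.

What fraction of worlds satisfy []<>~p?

1/2

1: successors {2}; <>~p there: 2:T. ✓
2: successors {3}; <>~p there: 3:T. ✓
3: successors {4}; <>~p there: 4:T. ✓
4: successors {5}; <>~p there: 5:F. ✗
5: successors {6}; <>~p there: 6:F. ✗
6: successors {6}; <>~p there: 6:F. ✗
That's 3 of 6 worlds, so 3/6 = 1/2.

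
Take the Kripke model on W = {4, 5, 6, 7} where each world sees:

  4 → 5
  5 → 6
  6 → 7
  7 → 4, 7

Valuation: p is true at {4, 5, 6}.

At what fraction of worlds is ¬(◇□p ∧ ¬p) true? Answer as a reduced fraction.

3/4

4: ◇□p ∧ ¬p is F. ✓
5: ◇□p ∧ ¬p is F. ✓
6: ◇□p ∧ ¬p is F. ✓
7: ◇□p ∧ ¬p is T. ✗
That's 3 of 4 worlds, so 3/4.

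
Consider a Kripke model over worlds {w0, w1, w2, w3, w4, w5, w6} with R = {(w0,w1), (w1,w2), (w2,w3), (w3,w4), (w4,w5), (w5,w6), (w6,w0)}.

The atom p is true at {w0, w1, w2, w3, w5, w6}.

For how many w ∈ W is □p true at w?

6

w0: successors {w1}; p there: w1:T. ✓
w1: successors {w2}; p there: w2:T. ✓
w2: successors {w3}; p there: w3:T. ✓
w3: successors {w4}; p there: w4:F. ✗
w4: successors {w5}; p there: w5:T. ✓
w5: successors {w6}; p there: w6:T. ✓
w6: successors {w0}; p there: w0:T. ✓
Satisfying worlds: {w0, w1, w2, w4, w5, w6}.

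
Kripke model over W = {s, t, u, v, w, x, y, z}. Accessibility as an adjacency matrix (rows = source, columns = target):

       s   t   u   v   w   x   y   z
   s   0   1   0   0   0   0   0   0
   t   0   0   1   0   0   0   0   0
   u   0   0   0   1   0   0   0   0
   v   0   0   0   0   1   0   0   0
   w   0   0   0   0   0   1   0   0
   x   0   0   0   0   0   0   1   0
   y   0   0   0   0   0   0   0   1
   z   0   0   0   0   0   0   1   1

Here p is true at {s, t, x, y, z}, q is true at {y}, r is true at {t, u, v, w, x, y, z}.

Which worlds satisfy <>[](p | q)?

{v, w, x, y, z}

s: successors {t}; [](p | q) there: t:F. ✗
t: successors {u}; [](p | q) there: u:F. ✗
u: successors {v}; [](p | q) there: v:F. ✗
v: successors {w}; [](p | q) there: w:T. ✓
w: successors {x}; [](p | q) there: x:T. ✓
x: successors {y}; [](p | q) there: y:T. ✓
y: successors {z}; [](p | q) there: z:T. ✓
z: successors {y, z}; [](p | q) there: y:T, z:T. ✓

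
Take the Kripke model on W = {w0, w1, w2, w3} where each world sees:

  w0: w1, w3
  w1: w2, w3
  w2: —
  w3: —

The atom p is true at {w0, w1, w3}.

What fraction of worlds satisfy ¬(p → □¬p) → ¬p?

1/2

w0: ¬(p → □¬p) is T, ¬p is F. ✗
w1: ¬(p → □¬p) is T, ¬p is F. ✗
w2: ¬(p → □¬p) is F, ¬p is T. ✓
w3: ¬(p → □¬p) is F, ¬p is F. ✓
That's 2 of 4 worlds, so 2/4 = 1/2.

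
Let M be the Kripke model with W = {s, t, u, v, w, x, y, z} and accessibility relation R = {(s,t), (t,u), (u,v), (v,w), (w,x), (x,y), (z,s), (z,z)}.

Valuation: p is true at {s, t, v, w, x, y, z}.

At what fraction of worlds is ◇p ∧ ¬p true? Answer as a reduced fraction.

1/8

s: ◇p is T, ¬p is F. ✗
t: ◇p is F, ¬p is F. ✗
u: ◇p is T, ¬p is T. ✓
v: ◇p is T, ¬p is F. ✗
w: ◇p is T, ¬p is F. ✗
x: ◇p is T, ¬p is F. ✗
y: ◇p is F, ¬p is F. ✗
z: ◇p is T, ¬p is F. ✗
That's 1 of 8 worlds, so 1/8.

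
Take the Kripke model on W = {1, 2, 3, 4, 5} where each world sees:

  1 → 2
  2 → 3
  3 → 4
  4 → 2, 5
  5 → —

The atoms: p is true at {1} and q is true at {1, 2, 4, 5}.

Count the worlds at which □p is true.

1: successors {2}; p there: 2:F. ✗
2: successors {3}; p there: 3:F. ✗
3: successors {4}; p there: 4:F. ✗
4: successors {2, 5}; p there: 2:F, 5:F. ✗
5: no successors, so □p holds vacuously. ✓
Satisfying worlds: {5}.

1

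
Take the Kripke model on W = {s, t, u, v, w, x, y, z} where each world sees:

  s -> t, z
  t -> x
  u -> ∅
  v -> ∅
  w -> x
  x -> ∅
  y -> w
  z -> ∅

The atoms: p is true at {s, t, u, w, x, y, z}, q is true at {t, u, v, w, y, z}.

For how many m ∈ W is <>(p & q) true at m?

s: successors {t, z}; p & q there: t:T, z:T. ✓
t: successors {x}; p & q there: x:F. ✗
u: no successors, so <>(p & q) fails. ✗
v: no successors, so <>(p & q) fails. ✗
w: successors {x}; p & q there: x:F. ✗
x: no successors, so <>(p & q) fails. ✗
y: successors {w}; p & q there: w:T. ✓
z: no successors, so <>(p & q) fails. ✗
Satisfying worlds: {s, y}.

2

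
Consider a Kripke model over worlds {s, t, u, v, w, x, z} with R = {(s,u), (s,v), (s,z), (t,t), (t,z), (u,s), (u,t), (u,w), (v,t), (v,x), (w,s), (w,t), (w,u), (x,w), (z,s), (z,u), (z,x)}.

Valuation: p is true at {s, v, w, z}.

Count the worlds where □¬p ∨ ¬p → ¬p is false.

1

s: □¬p ∨ ¬p is F, ¬p is F. ✓
t: □¬p ∨ ¬p is T, ¬p is T. ✓
u: □¬p ∨ ¬p is T, ¬p is T. ✓
v: □¬p ∨ ¬p is T, ¬p is F. ✗
w: □¬p ∨ ¬p is F, ¬p is F. ✓
x: □¬p ∨ ¬p is T, ¬p is T. ✓
z: □¬p ∨ ¬p is F, ¬p is F. ✓
Satisfying worlds: {s, t, u, w, x, z}.
So □¬p ∨ ¬p → ¬p fails at the other 1 world.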